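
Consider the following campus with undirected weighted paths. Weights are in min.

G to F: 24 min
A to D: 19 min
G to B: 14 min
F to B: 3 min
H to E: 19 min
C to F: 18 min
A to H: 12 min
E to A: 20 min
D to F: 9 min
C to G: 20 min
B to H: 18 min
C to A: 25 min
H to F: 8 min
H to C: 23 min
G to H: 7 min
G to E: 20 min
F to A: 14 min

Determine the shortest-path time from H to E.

19 min

Candidate routes:
H → A → E: 12+20 = 32
H → G → E: 7+20 = 27
H → E: 19 = 19
Cheapest is H → E at 19 min.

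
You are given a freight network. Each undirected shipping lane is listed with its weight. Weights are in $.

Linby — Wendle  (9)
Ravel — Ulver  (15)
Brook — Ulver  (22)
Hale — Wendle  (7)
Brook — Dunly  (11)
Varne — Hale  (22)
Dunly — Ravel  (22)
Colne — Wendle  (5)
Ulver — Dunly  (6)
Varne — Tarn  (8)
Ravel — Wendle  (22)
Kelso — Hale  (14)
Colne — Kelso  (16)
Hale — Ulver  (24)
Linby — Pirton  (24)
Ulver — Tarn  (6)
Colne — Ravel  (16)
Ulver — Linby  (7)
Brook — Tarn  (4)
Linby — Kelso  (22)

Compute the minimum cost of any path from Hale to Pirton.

$40

Shortest distances from Hale:
Hale: 0
Wendle: 7  (via Hale)
Colne: 12  (via Wendle)
Kelso: 14  (via Hale)
Linby: 16  (via Wendle)
Varne: 22  (via Hale)
Ulver: 23  (via Linby)
Ravel: 28  (via Colne)
Dunly: 29  (via Ulver)
Tarn: 29  (via Ulver)
Brook: 33  (via Tarn)
Pirton: 40  (via Linby)
Shortest route: Hale → Wendle → Linby → Pirton = $40.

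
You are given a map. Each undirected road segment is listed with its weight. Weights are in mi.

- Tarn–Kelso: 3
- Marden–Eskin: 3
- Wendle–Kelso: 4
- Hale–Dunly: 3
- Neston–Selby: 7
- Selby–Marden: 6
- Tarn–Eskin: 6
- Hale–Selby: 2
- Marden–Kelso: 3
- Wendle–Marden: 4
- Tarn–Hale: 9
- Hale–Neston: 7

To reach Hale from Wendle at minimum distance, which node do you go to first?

Enumerating some paths:
Wendle - Kelso - Tarn - Hale: 4+3+9 = 16
Wendle - Marden - Selby - Hale: 4+6+2 = 12
Wendle - Kelso - Marden - Selby - Hale: 4+3+6+2 = 15
Cheapest is Wendle - Marden - Selby - Hale at 12 mi.
So from Wendle the first move is to Marden.

Marden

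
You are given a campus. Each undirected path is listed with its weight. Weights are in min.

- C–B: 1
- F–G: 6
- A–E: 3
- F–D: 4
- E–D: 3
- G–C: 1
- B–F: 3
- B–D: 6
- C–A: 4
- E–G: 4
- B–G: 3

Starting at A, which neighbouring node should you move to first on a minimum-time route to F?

C

Enumerating some paths:
A → E → D → F: 3+3+4 = 10
A → C → B → F: 4+1+3 = 8
A → C → G → B → F: 4+1+3+3 = 11
A → C → G → F: 4+1+6 = 11
The minimum is 8 min via A → C → B → F.
So from A the first move is to C.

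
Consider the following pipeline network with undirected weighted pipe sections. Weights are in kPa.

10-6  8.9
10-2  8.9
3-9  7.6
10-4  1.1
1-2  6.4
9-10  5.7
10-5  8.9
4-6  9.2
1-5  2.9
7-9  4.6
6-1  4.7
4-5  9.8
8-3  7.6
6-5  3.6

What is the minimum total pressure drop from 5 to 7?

Candidate routes:
5 - 4 - 10 - 9 - 7: 9.8+1.1+5.7+4.6 = 21.2
5 - 10 - 9 - 7: 8.9+5.7+4.6 = 19.2
5 - 6 - 10 - 9 - 7: 3.6+8.9+5.7+4.6 = 22.8
Cheapest is 5 - 10 - 9 - 7 at 19.2 kPa.

19.2 kPa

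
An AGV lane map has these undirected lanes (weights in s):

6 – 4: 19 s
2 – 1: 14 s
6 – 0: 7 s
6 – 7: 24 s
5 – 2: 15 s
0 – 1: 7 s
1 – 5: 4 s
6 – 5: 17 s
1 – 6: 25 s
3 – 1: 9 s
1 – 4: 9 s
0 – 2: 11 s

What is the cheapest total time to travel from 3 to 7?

Compare a few routes:
3 - 1 - 5 - 6 - 7: 9+4+17+24 = 54
3 - 1 - 0 - 6 - 7: 9+7+7+24 = 47
Cheapest is 3 - 1 - 0 - 6 - 7 at 47 s.

47 s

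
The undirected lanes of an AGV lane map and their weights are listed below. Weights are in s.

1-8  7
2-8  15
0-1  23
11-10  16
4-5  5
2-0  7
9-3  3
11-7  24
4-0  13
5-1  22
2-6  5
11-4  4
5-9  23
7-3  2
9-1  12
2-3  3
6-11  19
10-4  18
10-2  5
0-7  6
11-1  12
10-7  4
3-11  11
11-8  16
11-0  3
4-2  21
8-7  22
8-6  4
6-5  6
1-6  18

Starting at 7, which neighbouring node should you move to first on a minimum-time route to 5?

Candidate routes:
7 → 3 → 11 → 4 → 5: 2+11+4+5 = 22
7 → 3 → 2 → 6 → 5: 2+3+5+6 = 16
7 → 10 → 2 → 6 → 5: 4+5+5+6 = 20
7 → 0 → 11 → 4 → 5: 6+3+4+5 = 18
The minimum is 16 s via 7 → 3 → 2 → 6 → 5.
So from 7 the first move is to 3.

3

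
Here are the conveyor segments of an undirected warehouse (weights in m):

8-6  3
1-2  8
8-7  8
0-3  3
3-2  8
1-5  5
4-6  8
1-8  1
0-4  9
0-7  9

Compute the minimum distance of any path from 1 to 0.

Running Dijkstra from 1:
1: 0
8: 1  (via 1)
6: 4  (via 8)
5: 5  (via 1)
2: 8  (via 1)
7: 9  (via 8)
4: 12  (via 6)
3: 16  (via 2)
0: 18  (via 7)
Shortest route: 1 → 8 → 7 → 0 = 18 m.

18 m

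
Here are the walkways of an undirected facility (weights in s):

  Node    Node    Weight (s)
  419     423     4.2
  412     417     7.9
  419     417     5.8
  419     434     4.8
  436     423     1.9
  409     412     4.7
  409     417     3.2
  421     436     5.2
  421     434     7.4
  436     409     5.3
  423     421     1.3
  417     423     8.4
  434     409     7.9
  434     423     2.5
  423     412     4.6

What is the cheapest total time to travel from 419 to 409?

Enumerating some paths:
419–417–409: 5.8+3.2 = 9
419–434–409: 4.8+7.9 = 12.7
419–423–436–409: 4.2+1.9+5.3 = 11.4
Cheapest is 419–417–409 at 9 s.

9 s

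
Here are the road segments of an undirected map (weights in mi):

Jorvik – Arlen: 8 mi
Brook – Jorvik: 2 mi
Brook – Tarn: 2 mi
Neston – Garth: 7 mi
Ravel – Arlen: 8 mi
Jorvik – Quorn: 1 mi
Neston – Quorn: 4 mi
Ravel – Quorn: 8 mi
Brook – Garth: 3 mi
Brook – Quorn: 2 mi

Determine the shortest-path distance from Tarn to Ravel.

12 mi

Enumerating some paths:
Tarn–Brook–Quorn–Ravel: 2+2+8 = 12
Tarn–Brook–Jorvik–Quorn–Ravel: 2+2+1+8 = 13
The minimum is 12 mi via Tarn–Brook–Quorn–Ravel.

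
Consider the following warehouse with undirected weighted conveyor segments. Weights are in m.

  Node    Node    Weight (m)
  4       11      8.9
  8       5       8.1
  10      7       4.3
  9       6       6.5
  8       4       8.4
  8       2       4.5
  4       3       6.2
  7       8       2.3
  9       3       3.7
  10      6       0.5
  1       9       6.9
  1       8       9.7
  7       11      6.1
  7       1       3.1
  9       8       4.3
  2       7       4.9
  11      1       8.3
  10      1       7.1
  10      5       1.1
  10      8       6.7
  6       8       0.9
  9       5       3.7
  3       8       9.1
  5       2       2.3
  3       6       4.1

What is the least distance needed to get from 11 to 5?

10.9 m

Enumerating some paths:
11–7–8–2–5: 6.1+2.3+4.5+2.3 = 15.2
11–7–2–5: 6.1+4.9+2.3 = 13.3
11–7–10–5: 6.1+4.3+1.1 = 11.5
11–7–8–6–10–5: 6.1+2.3+0.9+0.5+1.1 = 10.9
Cheapest is 11–7–8–6–10–5 at 10.9 m.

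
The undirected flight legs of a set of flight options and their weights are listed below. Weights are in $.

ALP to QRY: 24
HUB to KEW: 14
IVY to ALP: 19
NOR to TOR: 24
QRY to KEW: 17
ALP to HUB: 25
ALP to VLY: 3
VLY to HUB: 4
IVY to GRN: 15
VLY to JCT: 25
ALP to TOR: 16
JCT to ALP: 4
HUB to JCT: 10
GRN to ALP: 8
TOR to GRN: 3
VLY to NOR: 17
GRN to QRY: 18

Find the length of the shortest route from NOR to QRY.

Settle nodes by increasing distance from NOR:
NOR: 0
VLY: 17  (via NOR)
ALP: 20  (via VLY)
HUB: 21  (via VLY)
JCT: 24  (via ALP)
TOR: 24  (via NOR)
GRN: 27  (via TOR)
KEW: 35  (via HUB)
IVY: 39  (via ALP)
QRY: 44  (via ALP)
Shortest route: NOR–VLY–ALP–QRY = $44.

$44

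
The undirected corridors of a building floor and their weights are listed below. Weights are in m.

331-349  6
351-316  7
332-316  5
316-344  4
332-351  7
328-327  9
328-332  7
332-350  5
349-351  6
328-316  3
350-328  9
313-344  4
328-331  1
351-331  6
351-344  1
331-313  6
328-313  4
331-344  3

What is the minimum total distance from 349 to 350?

Enumerating some paths:
349–331–328–332–350: 6+1+7+5 = 19
349–351–332–350: 6+7+5 = 18
349–351–344–331–328–350: 6+1+3+1+9 = 20
349–331–328–350: 6+1+9 = 16
Cheapest is 349–331–328–350 at 16 m.

16 m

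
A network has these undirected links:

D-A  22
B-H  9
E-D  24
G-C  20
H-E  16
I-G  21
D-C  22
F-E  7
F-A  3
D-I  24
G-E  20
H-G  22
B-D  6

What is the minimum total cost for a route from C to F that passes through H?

60

Shortest C→H: C–D–B–H = 37
Shortest H→F: H–E–F = 23
Total via H: 37 + 23 = 60.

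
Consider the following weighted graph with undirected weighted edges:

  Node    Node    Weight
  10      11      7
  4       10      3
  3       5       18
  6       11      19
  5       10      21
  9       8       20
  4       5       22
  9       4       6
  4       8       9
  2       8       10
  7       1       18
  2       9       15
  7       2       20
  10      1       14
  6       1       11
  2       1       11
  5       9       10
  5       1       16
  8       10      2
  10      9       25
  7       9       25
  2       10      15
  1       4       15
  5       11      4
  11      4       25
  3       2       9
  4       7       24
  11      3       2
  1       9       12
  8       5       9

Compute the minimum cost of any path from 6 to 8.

Running Dijkstra from 6:
6: 0
1: 11  (via 6)
11: 19  (via 6)
3: 21  (via 11)
2: 22  (via 1)
5: 23  (via 11)
9: 23  (via 1)
10: 25  (via 1)
4: 26  (via 1)
8: 27  (via 10)
Shortest route: 6–1–10–8 = 27.

27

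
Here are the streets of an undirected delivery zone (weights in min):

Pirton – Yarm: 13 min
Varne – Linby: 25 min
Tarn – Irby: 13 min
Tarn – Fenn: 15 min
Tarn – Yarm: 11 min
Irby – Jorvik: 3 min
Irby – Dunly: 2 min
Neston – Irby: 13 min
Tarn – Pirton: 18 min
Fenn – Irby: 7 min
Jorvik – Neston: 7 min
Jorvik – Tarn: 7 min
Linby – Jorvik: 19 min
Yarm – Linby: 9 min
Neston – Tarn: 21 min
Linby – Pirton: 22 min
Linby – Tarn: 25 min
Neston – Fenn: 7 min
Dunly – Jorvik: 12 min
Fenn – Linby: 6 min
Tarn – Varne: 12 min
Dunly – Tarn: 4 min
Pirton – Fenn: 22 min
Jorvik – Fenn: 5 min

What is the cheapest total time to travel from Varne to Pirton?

30 min

Compare a few routes:
Varne → Tarn → Jorvik → Fenn → Pirton: 12+7+5+22 = 46
Varne → Tarn → Yarm → Pirton: 12+11+13 = 36
Varne → Tarn → Dunly → Irby → Fenn → Pirton: 12+4+2+7+22 = 47
Varne → Tarn → Pirton: 12+18 = 30
The minimum is 30 min via Varne → Tarn → Pirton.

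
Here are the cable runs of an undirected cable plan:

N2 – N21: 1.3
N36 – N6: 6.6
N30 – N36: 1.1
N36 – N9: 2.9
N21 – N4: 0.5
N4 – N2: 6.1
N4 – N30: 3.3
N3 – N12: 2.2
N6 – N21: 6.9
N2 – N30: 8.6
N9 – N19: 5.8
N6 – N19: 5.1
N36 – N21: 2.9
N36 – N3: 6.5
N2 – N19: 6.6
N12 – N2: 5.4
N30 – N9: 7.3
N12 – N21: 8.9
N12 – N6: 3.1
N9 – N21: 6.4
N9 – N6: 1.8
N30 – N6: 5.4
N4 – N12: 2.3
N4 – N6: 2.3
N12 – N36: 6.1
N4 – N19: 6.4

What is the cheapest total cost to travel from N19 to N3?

10.4

Compare a few routes:
N19 - N6 - N12 - N3: 5.1+3.1+2.2 = 10.4
N19 - N6 - N4 - N12 - N3: 5.1+2.3+2.3+2.2 = 11.9
N19 - N2 - N21 - N4 - N12 - N3: 6.6+1.3+0.5+2.3+2.2 = 12.9
N19 - N4 - N12 - N3: 6.4+2.3+2.2 = 10.9
The minimum is 10.4 via N19 - N6 - N12 - N3.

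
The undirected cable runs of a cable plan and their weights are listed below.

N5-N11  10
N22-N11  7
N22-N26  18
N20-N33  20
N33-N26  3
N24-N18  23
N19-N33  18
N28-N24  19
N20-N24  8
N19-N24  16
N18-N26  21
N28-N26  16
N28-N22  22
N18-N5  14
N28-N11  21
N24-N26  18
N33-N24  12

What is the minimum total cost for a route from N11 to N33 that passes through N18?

Shortest N11→N18: N11 → N5 → N18 = 24
Best N18 to N33: N18 → N26 → N33 costing 24
Total via N18: 24 + 24 = 48.

48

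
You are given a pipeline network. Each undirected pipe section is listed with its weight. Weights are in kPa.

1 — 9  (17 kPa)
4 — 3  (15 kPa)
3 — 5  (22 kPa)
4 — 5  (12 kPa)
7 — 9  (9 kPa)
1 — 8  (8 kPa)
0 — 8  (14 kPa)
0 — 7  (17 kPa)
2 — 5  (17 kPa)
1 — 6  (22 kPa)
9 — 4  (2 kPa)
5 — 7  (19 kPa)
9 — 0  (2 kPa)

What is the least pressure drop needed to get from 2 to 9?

Running Dijkstra from 2:
2: 0
5: 17  (via 2)
4: 29  (via 5)
9: 31  (via 4)
Shortest route: 2 → 5 → 4 → 9 = 31 kPa.

31 kPa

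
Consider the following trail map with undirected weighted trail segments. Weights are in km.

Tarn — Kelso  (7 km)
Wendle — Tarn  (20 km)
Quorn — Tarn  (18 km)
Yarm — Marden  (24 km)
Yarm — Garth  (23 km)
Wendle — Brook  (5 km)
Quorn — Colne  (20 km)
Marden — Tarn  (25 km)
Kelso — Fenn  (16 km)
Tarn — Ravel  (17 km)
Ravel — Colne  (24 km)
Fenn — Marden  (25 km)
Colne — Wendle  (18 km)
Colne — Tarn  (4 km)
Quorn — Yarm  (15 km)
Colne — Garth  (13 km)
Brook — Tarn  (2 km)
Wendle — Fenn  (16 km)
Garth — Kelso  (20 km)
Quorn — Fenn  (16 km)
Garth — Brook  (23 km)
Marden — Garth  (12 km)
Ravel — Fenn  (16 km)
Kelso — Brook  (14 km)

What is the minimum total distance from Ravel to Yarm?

47 km

Settle nodes by increasing distance from Ravel:
Ravel: 0
Fenn: 16  (via Ravel)
Tarn: 17  (via Ravel)
Brook: 19  (via Tarn)
Colne: 21  (via Tarn)
Kelso: 24  (via Tarn)
Wendle: 24  (via Brook)
Quorn: 32  (via Fenn)
Garth: 34  (via Colne)
Marden: 41  (via Fenn)
Yarm: 47  (via Quorn)
Shortest route: Ravel → Fenn → Quorn → Yarm = 47 km.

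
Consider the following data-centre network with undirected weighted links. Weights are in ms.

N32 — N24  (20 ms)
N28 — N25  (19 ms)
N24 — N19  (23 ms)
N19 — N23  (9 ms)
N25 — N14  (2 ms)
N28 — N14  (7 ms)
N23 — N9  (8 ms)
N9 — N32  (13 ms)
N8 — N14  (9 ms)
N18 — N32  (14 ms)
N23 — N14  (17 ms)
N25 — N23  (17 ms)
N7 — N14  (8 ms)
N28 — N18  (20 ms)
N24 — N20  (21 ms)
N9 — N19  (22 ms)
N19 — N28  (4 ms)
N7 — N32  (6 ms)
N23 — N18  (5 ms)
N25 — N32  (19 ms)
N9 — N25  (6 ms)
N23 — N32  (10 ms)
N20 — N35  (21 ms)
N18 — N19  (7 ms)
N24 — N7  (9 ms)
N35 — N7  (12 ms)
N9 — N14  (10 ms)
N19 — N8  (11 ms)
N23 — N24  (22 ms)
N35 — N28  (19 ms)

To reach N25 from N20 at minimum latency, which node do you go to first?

Enumerating some paths:
N20 - N35 - N7 - N14 - N25: 21+12+8+2 = 43
N20 - N24 - N7 - N14 - N25: 21+9+8+2 = 40
N20 - N35 - N28 - N14 - N25: 21+19+7+2 = 49
Cheapest is N20 - N24 - N7 - N14 - N25 at 40 ms.
So from N20 the first move is to N24.

N24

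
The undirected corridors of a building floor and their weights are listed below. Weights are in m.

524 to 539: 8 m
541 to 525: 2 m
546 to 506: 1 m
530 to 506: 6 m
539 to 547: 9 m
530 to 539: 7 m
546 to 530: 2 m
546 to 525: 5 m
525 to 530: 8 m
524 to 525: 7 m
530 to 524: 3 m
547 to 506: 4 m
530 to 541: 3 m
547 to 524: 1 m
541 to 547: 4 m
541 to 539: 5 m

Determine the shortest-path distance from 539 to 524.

Candidate routes:
539–530–524: 7+3 = 10
539–524: 8 = 8
539–547–524: 9+1 = 10
Cheapest is 539–524 at 8 m.

8 m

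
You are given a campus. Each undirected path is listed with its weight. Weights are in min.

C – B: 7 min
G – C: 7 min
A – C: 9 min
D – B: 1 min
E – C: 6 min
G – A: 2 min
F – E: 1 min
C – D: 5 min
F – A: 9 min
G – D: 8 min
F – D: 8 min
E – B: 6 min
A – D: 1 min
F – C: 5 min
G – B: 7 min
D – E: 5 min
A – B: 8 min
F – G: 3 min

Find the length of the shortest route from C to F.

Compare a few routes:
C - G - F: 7+3 = 10
C - E - F: 6+1 = 7
C - F: 5 = 5
The minimum is 5 min via C - F.

5 min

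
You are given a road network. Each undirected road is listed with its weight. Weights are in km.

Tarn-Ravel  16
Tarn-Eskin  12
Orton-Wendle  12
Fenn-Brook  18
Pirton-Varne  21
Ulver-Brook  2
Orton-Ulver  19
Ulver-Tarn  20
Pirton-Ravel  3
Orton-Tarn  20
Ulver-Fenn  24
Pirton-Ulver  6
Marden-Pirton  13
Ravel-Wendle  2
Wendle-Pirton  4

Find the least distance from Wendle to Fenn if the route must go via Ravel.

31 km

Best Wendle to Ravel: Wendle–Ravel costing 2
Best Ravel to Fenn: Ravel–Pirton–Ulver–Brook–Fenn costing 29
Total via Ravel: 2 + 29 = 31 km.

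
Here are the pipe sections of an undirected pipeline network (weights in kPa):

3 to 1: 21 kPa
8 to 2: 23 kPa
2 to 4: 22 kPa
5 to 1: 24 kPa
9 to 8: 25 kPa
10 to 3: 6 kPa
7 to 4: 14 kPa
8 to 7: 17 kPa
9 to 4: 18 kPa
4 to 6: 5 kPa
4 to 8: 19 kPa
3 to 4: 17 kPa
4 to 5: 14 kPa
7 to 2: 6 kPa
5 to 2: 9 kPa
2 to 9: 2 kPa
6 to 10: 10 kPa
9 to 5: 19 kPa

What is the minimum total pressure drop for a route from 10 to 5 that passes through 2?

Best 10 to 2: 10 → 6 → 4 → 7 → 2 costing 35
Best 2 to 5: 2 → 5 costing 9
Total via 2: 35 + 9 = 44 kPa.

44 kPa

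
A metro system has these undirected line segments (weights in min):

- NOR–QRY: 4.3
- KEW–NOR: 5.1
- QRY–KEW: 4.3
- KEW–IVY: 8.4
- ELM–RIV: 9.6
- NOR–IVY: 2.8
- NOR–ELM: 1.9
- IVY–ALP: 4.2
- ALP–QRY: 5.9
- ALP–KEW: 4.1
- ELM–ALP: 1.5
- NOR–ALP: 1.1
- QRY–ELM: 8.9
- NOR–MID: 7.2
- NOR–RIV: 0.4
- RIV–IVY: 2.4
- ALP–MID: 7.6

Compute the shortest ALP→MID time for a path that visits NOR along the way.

8.3 min

Shortest ALP→NOR: ALP–NOR = 1.1
Best NOR to MID: NOR–MID costing 7.2
Total via NOR: 1.1 + 7.2 = 8.3 min.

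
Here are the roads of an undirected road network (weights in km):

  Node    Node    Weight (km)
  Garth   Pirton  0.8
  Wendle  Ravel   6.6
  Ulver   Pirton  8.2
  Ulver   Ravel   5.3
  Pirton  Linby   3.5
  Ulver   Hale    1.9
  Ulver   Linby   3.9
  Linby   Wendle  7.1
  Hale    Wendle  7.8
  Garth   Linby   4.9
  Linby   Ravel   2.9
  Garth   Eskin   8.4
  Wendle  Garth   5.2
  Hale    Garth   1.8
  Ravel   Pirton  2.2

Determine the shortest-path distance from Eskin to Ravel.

Candidate routes:
Eskin → Garth → Pirton → Linby → Ravel: 8.4+0.8+3.5+2.9 = 15.6
Eskin → Garth → Pirton → Ravel: 8.4+0.8+2.2 = 11.4
Eskin → Garth → Linby → Ravel: 8.4+4.9+2.9 = 16.2
Cheapest is Eskin → Garth → Pirton → Ravel at 11.4 km.

11.4 km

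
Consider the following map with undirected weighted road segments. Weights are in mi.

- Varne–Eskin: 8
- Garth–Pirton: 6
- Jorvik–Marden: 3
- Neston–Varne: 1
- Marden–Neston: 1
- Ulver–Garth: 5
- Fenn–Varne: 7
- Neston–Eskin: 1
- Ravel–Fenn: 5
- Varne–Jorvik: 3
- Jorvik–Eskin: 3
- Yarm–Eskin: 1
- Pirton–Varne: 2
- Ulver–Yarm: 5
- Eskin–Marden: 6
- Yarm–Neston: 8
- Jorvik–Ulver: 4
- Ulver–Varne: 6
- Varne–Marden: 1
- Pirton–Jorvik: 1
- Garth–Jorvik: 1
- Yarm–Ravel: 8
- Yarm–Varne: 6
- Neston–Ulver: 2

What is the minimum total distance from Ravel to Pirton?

13 mi

Candidate routes:
Ravel → Yarm → Eskin → Neston → Varne → Pirton: 8+1+1+1+2 = 13
Ravel → Fenn → Varne → Pirton: 5+7+2 = 14
The minimum is 13 mi via Ravel → Yarm → Eskin → Neston → Varne → Pirton.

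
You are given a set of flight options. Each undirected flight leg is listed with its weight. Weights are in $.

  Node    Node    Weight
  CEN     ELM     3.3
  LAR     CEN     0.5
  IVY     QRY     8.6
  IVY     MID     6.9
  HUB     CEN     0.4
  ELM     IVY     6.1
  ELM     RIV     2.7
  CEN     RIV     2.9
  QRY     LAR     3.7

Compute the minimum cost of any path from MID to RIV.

Compare a few routes:
MID → IVY → ELM → CEN → RIV: 6.9+6.1+3.3+2.9 = 19.2
MID → IVY → ELM → RIV: 6.9+6.1+2.7 = 15.7
MID → IVY → QRY → LAR → CEN → ELM → RIV: 6.9+8.6+3.7+0.5+3.3+2.7 = 25.7
MID → IVY → QRY → LAR → CEN → RIV: 6.9+8.6+3.7+0.5+2.9 = 22.6
Cheapest is MID → IVY → ELM → RIV at $15.7.

$15.7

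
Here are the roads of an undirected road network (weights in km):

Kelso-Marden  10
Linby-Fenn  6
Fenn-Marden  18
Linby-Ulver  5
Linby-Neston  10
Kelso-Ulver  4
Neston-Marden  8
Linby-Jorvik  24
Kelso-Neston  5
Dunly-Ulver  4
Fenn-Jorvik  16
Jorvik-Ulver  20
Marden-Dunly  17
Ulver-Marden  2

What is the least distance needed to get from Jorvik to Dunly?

24 km

Shortest distances from Jorvik:
Jorvik: 0
Fenn: 16  (via Jorvik)
Ulver: 20  (via Jorvik)
Linby: 22  (via Fenn)
Marden: 22  (via Ulver)
Kelso: 24  (via Ulver)
Dunly: 24  (via Ulver)
Shortest route: Jorvik–Ulver–Dunly = 24 km.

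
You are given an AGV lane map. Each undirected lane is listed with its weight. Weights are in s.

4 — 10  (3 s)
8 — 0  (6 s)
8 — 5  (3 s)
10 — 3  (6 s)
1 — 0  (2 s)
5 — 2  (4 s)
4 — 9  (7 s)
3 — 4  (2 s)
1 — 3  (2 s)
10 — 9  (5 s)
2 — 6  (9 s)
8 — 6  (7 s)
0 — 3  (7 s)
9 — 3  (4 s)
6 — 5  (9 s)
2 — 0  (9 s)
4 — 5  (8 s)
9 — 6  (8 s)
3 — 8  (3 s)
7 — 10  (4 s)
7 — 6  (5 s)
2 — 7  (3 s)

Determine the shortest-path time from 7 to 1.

Shortest distances from 7:
7: 0
2: 3  (via 7)
10: 4  (via 7)
6: 5  (via 7)
4: 7  (via 10)
5: 7  (via 2)
3: 9  (via 4)
9: 9  (via 10)
8: 10  (via 5)
1: 11  (via 3)
Shortest route: 7–10–4–3–1 = 11 s.

11 s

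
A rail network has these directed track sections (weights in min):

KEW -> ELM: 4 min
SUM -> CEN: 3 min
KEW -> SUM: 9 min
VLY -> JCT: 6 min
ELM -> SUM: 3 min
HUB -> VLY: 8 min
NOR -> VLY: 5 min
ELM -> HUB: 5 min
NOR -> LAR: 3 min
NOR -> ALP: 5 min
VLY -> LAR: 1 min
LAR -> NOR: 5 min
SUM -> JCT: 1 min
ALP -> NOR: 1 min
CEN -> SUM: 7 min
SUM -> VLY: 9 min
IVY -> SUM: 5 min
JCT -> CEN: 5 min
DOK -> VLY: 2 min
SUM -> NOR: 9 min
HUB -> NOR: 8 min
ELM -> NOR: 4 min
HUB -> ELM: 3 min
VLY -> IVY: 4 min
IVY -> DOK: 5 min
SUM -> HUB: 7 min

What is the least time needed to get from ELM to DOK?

Candidate routes:
ELM - SUM - VLY - IVY - DOK: 3+9+4+5 = 21
ELM - NOR - VLY - IVY - DOK: 4+5+4+5 = 18
Cheapest is ELM - NOR - VLY - IVY - DOK at 18 min.

18 min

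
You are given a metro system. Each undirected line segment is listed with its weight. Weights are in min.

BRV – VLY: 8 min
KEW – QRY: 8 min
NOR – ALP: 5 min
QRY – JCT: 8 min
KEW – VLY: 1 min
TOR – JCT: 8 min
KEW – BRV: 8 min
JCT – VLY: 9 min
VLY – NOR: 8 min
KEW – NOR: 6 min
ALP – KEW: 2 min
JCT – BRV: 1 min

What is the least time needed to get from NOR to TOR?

Candidate routes:
NOR–ALP–KEW–BRV–JCT–TOR: 5+2+8+1+8 = 24
NOR–KEW–BRV–JCT–TOR: 6+8+1+8 = 23
NOR–KEW–VLY–JCT–TOR: 6+1+9+8 = 24
NOR–KEW–VLY–BRV–JCT–TOR: 6+1+8+1+8 = 24
The minimum is 23 min via NOR–KEW–BRV–JCT–TOR.

23 min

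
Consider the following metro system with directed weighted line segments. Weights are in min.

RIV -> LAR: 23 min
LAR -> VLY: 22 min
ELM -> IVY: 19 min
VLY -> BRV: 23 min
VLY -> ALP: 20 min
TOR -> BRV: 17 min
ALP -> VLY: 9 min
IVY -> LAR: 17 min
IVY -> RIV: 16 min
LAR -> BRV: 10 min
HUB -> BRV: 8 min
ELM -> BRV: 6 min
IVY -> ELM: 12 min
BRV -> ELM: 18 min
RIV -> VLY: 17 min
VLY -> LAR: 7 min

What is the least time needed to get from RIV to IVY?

70 min

Settle nodes by increasing distance from RIV:
RIV: 0
VLY: 17  (via RIV)
LAR: 23  (via RIV)
BRV: 33  (via LAR)
ALP: 37  (via VLY)
ELM: 51  (via BRV)
IVY: 70  (via ELM)
Shortest route: RIV → LAR → BRV → ELM → IVY = 70 min.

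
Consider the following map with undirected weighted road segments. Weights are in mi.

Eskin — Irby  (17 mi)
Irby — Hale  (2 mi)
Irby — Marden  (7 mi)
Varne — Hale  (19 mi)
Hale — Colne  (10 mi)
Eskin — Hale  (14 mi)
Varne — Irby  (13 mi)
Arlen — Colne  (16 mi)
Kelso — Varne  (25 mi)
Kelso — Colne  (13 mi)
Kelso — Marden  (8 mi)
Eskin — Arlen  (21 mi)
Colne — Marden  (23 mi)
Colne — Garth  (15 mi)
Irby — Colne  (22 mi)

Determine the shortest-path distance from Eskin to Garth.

Enumerating some paths:
Eskin → Arlen → Colne → Garth: 21+16+15 = 52
Eskin → Irby → Hale → Colne → Garth: 17+2+10+15 = 44
Eskin → Hale → Colne → Garth: 14+10+15 = 39
The minimum is 39 mi via Eskin → Hale → Colne → Garth.

39 mi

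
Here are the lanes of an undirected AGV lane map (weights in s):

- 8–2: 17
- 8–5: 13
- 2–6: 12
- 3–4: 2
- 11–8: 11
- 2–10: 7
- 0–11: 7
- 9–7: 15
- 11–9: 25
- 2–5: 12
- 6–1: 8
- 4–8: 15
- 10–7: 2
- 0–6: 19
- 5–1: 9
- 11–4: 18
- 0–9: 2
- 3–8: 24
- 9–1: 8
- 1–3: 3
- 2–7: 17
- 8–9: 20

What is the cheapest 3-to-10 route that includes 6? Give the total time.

30 s

Shortest 3→6: 3–1–6 = 11
Best 6 to 10: 6–2–10 costing 19
Total via 6: 11 + 19 = 30 s.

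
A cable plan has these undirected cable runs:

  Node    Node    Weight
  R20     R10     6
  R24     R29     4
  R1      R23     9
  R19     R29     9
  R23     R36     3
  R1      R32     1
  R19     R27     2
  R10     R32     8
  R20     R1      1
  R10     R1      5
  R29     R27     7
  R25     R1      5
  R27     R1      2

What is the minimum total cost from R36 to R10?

Enumerating some paths:
R36 - R23 - R1 - R10: 3+9+5 = 17
R36 - R23 - R1 - R20 - R10: 3+9+1+6 = 19
The minimum is 17 via R36 - R23 - R1 - R10.

17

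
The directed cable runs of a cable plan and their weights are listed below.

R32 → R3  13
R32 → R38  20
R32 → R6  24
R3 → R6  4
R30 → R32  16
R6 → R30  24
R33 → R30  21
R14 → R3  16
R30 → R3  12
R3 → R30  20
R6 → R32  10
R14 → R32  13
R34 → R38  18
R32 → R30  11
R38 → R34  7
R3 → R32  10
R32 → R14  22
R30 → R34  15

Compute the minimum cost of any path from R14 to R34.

Enumerating some paths:
R14 - R32 - R30 - R34: 13+11+15 = 39
R14 - R32 - R38 - R34: 13+20+7 = 40
Cheapest is R14 - R32 - R30 - R34 at 39.

39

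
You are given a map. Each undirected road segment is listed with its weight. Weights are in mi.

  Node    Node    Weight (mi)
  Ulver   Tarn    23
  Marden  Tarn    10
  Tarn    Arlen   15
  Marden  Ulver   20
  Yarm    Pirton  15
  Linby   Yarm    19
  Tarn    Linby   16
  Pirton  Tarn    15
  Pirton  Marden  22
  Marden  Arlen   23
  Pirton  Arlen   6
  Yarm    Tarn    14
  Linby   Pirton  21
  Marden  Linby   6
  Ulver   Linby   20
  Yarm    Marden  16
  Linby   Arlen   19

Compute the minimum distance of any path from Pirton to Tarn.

15 mi

Candidate routes:
Pirton–Tarn: 15 = 15
Pirton–Arlen–Tarn: 6+15 = 21
The minimum is 15 mi via Pirton–Tarn.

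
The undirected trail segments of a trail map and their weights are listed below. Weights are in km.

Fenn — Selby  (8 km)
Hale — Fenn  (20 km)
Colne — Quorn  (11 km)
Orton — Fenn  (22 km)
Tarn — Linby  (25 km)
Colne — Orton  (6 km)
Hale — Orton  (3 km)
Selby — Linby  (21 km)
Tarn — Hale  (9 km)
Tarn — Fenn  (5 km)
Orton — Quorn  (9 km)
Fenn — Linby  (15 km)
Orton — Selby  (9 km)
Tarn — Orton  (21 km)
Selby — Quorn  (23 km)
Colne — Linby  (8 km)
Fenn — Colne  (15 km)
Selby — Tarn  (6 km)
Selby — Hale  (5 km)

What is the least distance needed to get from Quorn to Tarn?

Shortest distances from Quorn:
Quorn: 0
Orton: 9  (via Quorn)
Colne: 11  (via Quorn)
Hale: 12  (via Orton)
Selby: 17  (via Hale)
Linby: 19  (via Colne)
Tarn: 21  (via Hale)
Shortest route: Quorn–Orton–Hale–Tarn = 21 km.

21 km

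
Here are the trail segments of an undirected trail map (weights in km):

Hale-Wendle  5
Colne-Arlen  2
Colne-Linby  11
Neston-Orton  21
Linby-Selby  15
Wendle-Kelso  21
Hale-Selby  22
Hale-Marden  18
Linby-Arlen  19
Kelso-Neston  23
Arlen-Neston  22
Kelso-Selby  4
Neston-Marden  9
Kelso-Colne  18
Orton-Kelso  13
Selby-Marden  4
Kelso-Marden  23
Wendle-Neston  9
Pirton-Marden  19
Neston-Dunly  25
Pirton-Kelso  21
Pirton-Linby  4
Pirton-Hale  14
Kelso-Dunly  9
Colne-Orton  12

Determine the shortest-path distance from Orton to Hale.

35 km

Shortest distances from Orton:
Orton: 0
Colne: 12  (via Orton)
Kelso: 13  (via Orton)
Arlen: 14  (via Colne)
Selby: 17  (via Kelso)
Marden: 21  (via Selby)
Neston: 21  (via Orton)
Dunly: 22  (via Kelso)
Linby: 23  (via Colne)
Pirton: 27  (via Linby)
Wendle: 30  (via Neston)
Hale: 35  (via Wendle)
Shortest route: Orton → Neston → Wendle → Hale = 35 km.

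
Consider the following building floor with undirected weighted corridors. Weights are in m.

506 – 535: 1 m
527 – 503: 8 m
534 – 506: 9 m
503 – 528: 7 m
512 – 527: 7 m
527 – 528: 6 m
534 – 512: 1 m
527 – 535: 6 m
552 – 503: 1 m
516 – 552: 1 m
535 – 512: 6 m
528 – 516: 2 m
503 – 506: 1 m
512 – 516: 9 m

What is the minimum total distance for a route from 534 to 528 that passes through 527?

14 m

Best 534 to 527: 534 → 512 → 527 costing 8
Shortest 527→528: 527 → 528 = 6
Total via 527: 8 + 6 = 14 m.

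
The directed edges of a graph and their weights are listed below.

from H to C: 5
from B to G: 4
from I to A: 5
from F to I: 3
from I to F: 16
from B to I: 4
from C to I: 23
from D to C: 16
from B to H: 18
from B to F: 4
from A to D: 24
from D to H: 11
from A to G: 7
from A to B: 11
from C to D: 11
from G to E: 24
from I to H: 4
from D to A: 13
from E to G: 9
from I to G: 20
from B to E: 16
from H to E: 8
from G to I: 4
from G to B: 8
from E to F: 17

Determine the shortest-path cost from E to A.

Settle nodes by increasing distance from E:
E: 0
G: 9  (via E)
I: 13  (via G)
B: 17  (via G)
F: 17  (via E)
H: 17  (via I)
A: 18  (via I)
Shortest route: E–G–I–A = 18.

18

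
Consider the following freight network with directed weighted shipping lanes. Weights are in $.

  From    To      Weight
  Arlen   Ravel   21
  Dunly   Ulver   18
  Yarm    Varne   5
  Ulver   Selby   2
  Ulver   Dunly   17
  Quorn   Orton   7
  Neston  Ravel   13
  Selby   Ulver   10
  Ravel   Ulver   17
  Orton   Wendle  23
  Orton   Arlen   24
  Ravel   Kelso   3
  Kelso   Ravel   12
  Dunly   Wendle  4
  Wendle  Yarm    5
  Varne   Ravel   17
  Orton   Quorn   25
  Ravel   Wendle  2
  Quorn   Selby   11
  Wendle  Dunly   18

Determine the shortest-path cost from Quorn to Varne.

Shortest distances from Quorn:
Quorn: 0
Orton: 7  (via Quorn)
Selby: 11  (via Quorn)
Ulver: 21  (via Selby)
Wendle: 30  (via Orton)
Arlen: 31  (via Orton)
Yarm: 35  (via Wendle)
Dunly: 38  (via Ulver)
Varne: 40  (via Yarm)
Shortest route: Quorn–Orton–Wendle–Yarm–Varne = $40.

$40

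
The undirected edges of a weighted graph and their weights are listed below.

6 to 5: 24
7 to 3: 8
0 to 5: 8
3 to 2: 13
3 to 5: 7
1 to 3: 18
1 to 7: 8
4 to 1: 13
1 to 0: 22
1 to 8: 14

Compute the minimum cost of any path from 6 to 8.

Compare a few routes:
6–5–3–7–1–8: 24+7+8+8+14 = 61
6–5–3–1–8: 24+7+18+14 = 63
The minimum is 61 via 6–5–3–7–1–8.

61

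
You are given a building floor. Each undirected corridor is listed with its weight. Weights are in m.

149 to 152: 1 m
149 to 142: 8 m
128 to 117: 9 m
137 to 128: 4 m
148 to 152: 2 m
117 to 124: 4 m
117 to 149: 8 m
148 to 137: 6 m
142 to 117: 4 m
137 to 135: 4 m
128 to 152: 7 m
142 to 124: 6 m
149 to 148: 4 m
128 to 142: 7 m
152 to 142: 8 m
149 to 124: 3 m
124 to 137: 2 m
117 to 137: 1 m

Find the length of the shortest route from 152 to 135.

10 m

Compare a few routes:
152 - 149 - 117 - 137 - 135: 1+8+1+4 = 14
152 - 149 - 124 - 117 - 137 - 135: 1+3+4+1+4 = 13
152 - 148 - 137 - 135: 2+6+4 = 12
152 - 149 - 124 - 137 - 135: 1+3+2+4 = 10
Cheapest is 152 - 149 - 124 - 137 - 135 at 10 m.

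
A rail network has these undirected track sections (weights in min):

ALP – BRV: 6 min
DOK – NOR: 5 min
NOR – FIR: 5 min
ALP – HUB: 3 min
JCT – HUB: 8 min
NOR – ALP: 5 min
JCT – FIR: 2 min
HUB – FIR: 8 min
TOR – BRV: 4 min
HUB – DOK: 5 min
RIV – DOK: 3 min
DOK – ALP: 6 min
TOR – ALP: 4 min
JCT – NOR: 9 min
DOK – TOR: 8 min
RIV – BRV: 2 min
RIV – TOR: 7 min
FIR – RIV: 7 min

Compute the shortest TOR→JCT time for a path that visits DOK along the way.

Shortest TOR→DOK: TOR–DOK = 8
Best DOK to JCT: DOK–RIV–FIR–JCT costing 12
Total via DOK: 8 + 12 = 20 min.

20 min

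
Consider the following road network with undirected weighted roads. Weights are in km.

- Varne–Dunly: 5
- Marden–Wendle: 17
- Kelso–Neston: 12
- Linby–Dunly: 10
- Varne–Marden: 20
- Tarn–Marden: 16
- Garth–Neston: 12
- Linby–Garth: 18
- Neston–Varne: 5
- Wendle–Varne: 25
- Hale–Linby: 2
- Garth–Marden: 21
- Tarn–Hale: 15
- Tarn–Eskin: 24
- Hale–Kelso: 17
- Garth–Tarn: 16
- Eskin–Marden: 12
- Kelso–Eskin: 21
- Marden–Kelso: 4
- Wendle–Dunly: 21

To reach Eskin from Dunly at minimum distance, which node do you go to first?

Varne

Enumerating some paths:
Dunly–Varne–Neston–Kelso–Marden–Eskin: 5+5+12+4+12 = 38
Dunly–Varne–Marden–Eskin: 5+20+12 = 37
Dunly–Linby–Hale–Kelso–Marden–Eskin: 10+2+17+4+12 = 45
Dunly–Varne–Neston–Kelso–Eskin: 5+5+12+21 = 43
Cheapest is Dunly–Varne–Marden–Eskin at 37 km.
So from Dunly the first move is to Varne.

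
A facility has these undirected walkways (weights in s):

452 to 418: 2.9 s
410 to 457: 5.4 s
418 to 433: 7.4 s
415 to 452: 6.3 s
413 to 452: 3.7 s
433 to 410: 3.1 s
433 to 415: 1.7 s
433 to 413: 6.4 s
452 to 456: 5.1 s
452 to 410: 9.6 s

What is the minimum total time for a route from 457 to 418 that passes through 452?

Best 457 to 452: 457–410–452 costing 15
Shortest 452→418: 452–418 = 2.9
Total via 452: 15 + 2.9 = 17.9 s.

17.9 s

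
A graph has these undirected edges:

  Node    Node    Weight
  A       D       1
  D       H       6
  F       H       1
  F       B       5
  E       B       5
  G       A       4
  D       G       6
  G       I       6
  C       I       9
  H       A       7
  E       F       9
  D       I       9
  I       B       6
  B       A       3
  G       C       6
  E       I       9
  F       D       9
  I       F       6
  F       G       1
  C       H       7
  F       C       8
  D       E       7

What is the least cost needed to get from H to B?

Candidate routes:
H–F–B: 1+5 = 6
H–A–B: 7+3 = 10
H–F–G–A–B: 1+1+4+3 = 9
H–D–A–B: 6+1+3 = 10
The minimum is 6 via H–F–B.

6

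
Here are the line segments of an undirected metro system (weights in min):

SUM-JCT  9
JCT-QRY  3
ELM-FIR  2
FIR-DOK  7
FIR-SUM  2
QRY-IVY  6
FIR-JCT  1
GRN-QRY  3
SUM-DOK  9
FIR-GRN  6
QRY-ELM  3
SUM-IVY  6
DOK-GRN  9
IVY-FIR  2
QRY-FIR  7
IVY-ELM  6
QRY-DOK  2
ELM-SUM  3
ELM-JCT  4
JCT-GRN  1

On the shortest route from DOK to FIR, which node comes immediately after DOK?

QRY

Compare a few routes:
DOK - QRY - JCT - FIR: 2+3+1 = 6
DOK - FIR: 7 = 7
The minimum is 6 min via DOK - QRY - JCT - FIR.
So from DOK the first move is to QRY.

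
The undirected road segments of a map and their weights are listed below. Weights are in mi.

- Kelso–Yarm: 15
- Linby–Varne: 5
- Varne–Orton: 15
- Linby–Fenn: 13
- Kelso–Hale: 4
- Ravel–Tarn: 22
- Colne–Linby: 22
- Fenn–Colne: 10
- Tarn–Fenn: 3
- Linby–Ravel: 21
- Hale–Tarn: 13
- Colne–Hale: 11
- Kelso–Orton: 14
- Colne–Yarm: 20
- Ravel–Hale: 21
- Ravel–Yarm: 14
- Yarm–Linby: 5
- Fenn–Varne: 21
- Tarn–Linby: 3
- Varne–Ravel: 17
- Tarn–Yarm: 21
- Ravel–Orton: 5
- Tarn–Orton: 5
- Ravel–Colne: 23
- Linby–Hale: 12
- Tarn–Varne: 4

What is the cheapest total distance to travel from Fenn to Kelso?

20 mi

Settle nodes by increasing distance from Fenn:
Fenn: 0
Tarn: 3  (via Fenn)
Linby: 6  (via Tarn)
Varne: 7  (via Tarn)
Orton: 8  (via Tarn)
Colne: 10  (via Fenn)
Yarm: 11  (via Linby)
Ravel: 13  (via Orton)
Hale: 16  (via Tarn)
Kelso: 20  (via Hale)
Shortest route: Fenn → Tarn → Hale → Kelso = 20 mi.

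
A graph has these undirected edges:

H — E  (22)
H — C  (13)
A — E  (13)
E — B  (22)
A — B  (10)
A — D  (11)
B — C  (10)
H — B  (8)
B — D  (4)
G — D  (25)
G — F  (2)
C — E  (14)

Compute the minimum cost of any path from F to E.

Candidate routes:
F - G - D - A - E: 2+25+11+13 = 51
F - G - D - B - E: 2+25+4+22 = 53
The minimum is 51 via F - G - D - A - E.

51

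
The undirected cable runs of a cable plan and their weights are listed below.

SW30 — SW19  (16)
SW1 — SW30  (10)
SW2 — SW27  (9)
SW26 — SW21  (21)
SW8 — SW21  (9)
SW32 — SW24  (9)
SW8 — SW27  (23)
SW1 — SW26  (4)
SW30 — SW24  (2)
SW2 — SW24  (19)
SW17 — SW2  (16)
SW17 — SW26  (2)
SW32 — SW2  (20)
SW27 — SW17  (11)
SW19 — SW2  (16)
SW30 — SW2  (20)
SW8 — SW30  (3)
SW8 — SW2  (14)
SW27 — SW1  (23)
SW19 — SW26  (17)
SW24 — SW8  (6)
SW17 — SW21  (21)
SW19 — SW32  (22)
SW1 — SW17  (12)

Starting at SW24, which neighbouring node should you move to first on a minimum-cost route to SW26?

SW30

Candidate routes:
SW24 → SW8 → SW30 → SW1 → SW26: 6+3+10+4 = 23
SW24 → SW30 → SW1 → SW26: 2+10+4 = 16
The minimum is 16 via SW24 → SW30 → SW1 → SW26.
So from SW24 the first move is to SW30.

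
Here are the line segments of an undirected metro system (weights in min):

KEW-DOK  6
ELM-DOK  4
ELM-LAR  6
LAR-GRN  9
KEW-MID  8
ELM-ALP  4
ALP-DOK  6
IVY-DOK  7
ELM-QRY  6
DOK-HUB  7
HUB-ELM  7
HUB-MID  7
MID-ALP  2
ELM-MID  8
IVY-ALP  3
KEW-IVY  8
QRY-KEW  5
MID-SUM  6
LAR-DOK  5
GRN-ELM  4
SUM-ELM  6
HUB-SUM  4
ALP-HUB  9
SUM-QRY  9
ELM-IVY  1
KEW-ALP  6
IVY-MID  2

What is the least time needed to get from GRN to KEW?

Settle nodes by increasing distance from GRN:
GRN: 0
ELM: 4  (via GRN)
IVY: 5  (via ELM)
MID: 7  (via IVY)
ALP: 8  (via ELM)
DOK: 8  (via ELM)
LAR: 9  (via GRN)
QRY: 10  (via ELM)
SUM: 10  (via ELM)
HUB: 11  (via ELM)
KEW: 13  (via IVY)
Shortest route: GRN–ELM–IVY–KEW = 13 min.

13 min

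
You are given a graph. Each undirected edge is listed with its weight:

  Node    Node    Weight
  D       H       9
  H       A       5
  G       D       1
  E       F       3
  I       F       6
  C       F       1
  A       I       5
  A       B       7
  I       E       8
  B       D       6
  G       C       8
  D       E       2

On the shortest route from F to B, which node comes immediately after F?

Candidate routes:
F–C–G–D–B: 1+8+1+6 = 16
F–I–A–B: 6+5+7 = 18
F–E–D–B: 3+2+6 = 11
F–I–E–D–B: 6+8+2+6 = 22
Cheapest is F–E–D–B at 11.
So from F the first move is to E.

E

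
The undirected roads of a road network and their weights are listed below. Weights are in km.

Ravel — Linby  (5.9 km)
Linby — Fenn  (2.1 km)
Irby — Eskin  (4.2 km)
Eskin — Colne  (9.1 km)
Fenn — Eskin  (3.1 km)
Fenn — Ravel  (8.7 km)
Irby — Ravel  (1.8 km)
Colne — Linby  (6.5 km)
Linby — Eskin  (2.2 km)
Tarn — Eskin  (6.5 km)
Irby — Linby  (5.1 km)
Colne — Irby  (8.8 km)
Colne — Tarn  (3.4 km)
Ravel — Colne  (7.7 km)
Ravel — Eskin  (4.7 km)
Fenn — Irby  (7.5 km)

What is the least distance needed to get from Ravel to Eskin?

Compare a few routes:
Ravel–Irby–Eskin: 1.8+4.2 = 6
Ravel–Linby–Eskin: 5.9+2.2 = 8.1
Ravel–Irby–Linby–Eskin: 1.8+5.1+2.2 = 9.1
Ravel–Eskin: 4.7 = 4.7
The minimum is 4.7 km via Ravel–Eskin.

4.7 km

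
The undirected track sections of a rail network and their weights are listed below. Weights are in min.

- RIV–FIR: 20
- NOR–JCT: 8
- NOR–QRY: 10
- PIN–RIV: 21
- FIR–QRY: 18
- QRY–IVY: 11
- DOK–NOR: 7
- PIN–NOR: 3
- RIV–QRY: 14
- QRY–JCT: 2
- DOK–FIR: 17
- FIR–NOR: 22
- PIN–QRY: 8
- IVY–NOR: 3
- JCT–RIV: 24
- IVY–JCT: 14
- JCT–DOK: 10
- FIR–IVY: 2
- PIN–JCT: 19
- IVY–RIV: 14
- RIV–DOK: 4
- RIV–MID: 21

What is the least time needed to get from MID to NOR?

Shortest distances from MID:
MID: 0
RIV: 21  (via MID)
DOK: 25  (via RIV)
NOR: 32  (via DOK)
Shortest route: MID–RIV–DOK–NOR = 32 min.

32 min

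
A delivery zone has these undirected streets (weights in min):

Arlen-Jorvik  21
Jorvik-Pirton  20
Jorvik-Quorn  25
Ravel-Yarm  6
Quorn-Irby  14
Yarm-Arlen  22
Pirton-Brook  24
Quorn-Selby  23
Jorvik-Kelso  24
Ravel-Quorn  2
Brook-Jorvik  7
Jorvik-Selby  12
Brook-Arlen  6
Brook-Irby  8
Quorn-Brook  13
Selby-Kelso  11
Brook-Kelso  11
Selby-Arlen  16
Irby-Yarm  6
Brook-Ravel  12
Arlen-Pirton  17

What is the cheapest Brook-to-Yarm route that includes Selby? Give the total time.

50 min

Shortest Brook→Selby: Brook–Jorvik–Selby = 19
Best Selby to Yarm: Selby–Quorn–Ravel–Yarm costing 31
Total via Selby: 19 + 31 = 50 min.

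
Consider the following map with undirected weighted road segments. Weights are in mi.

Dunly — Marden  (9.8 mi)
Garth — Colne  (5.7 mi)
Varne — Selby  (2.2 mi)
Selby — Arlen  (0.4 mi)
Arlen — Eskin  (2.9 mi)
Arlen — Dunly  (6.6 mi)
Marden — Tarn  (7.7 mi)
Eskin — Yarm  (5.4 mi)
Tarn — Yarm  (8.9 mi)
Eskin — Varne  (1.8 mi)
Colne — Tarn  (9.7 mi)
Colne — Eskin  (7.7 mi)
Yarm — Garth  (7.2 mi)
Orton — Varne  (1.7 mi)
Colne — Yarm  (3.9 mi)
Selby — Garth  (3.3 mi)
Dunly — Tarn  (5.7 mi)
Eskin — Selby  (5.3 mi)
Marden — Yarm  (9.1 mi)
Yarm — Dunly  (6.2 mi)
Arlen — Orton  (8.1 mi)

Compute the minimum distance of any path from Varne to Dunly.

Settle nodes by increasing distance from Varne:
Varne: 0
Orton: 1.7  (via Varne)
Eskin: 1.8  (via Varne)
Selby: 2.2  (via Varne)
Arlen: 2.6  (via Selby)
Garth: 5.5  (via Selby)
Yarm: 7.2  (via Eskin)
Dunly: 9.2  (via Arlen)
Shortest route: Varne → Selby → Arlen → Dunly = 9.2 mi.

9.2 mi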